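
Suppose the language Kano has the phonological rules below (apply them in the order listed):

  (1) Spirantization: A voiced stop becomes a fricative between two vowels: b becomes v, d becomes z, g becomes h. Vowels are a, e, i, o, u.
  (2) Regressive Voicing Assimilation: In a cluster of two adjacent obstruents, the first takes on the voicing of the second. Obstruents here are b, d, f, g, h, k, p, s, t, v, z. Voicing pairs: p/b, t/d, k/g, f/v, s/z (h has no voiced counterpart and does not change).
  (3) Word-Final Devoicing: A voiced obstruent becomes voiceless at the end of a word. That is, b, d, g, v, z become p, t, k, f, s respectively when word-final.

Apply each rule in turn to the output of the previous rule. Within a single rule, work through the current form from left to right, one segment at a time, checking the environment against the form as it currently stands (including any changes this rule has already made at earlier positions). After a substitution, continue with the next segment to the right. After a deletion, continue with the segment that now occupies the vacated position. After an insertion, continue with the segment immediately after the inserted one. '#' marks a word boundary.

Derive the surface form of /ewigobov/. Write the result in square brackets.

(1) Spirantization: [ewigobov] → [ewihovov]
(2) Regressive Voicing Assimilation: no change — [ewihovov]
(3) Word-Final Devoicing: [ewihovov] → [ewihovof]

[ewihovof]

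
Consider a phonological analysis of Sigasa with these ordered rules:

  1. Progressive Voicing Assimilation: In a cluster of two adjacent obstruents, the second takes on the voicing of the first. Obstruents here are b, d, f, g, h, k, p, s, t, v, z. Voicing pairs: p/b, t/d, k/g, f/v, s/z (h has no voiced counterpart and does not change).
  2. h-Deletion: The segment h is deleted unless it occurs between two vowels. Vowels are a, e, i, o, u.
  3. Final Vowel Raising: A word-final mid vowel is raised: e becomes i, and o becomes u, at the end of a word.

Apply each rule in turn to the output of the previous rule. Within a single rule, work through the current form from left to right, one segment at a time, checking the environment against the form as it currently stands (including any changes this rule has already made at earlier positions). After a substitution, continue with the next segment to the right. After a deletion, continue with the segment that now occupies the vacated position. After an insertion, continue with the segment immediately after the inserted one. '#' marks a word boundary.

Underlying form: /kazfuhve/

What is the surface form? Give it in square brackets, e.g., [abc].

1 Progressive Voicing Assimilation: [kazfuhve] → [kazvuhfe]
2 h-Deletion: [kazvuhfe] → [kazvufe]
3 Final Vowel Raising: [kazvufe] → [kazvufi]

[kazvufi]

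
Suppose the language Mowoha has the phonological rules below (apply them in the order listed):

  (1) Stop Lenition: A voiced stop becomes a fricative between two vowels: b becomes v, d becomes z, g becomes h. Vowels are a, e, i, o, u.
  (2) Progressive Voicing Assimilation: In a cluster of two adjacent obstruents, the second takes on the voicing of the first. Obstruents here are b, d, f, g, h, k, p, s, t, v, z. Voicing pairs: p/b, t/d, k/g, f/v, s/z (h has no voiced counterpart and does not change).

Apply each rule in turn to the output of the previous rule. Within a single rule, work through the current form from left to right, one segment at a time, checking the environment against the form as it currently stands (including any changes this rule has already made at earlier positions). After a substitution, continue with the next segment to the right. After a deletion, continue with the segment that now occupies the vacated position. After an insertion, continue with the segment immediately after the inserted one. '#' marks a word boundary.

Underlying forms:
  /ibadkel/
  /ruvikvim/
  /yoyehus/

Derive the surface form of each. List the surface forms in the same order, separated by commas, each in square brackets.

[ivadgel], [ruvikfim], [yoyehus]

/ibadkel/:
  (1) Stop Lenition: [ibadkel] → [ivadkel]
  (2) Progressive Voicing Assimilation: [ivadkel] → [ivadgel]
/ruvikvim/:
  (1) Stop Lenition: no change — [ruvikvim]
  (2) Progressive Voicing Assimilation: [ruvikvim] → [ruvikfim]
/yoyehus/:
  (1) Stop Lenition: no change — [yoyehus]
  (2) Progressive Voicing Assimilation: no change — [yoyehus]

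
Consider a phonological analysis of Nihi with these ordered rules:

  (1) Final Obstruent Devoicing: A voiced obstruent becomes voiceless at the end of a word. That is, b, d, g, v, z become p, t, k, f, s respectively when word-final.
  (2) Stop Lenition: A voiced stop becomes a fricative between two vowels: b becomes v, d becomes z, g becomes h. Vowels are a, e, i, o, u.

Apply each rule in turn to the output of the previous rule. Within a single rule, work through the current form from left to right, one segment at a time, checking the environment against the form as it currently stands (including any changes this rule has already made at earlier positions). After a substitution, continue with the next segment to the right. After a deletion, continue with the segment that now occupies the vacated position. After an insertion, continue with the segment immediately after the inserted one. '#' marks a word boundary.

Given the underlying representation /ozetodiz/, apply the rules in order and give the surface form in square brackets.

(1) Final Obstruent Devoicing: [ozetodiz] → [ozetodis]
(2) Stop Lenition: [ozetodis] → [ozetozis]

[ozetozis]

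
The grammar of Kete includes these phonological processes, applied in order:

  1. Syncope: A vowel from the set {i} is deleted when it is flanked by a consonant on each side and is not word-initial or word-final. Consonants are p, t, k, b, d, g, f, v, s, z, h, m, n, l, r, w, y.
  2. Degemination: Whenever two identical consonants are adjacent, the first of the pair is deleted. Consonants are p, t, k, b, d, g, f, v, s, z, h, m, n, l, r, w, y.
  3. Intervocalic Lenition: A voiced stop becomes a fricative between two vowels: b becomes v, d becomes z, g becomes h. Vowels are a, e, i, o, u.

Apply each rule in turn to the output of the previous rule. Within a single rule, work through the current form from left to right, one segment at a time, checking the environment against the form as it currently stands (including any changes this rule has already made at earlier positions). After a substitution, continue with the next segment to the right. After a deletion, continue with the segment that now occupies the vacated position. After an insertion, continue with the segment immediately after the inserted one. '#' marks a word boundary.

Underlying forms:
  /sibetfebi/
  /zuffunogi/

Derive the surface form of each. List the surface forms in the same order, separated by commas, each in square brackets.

/sibetfebi/:
  1 Syncope: [sibetfebi] → [sbetfebi]
  2 Degemination: no change — [sbetfebi]
  3 Intervocalic Lenition: [sbetfebi] → [sbetfevi]
/zuffunogi/:
  1 Syncope: no change — [zuffunogi]
  2 Degemination: [zuffunogi] → [zufunogi]
  3 Intervocalic Lenition: [zufunogi] → [zufunohi]

[sbetfevi], [zufunohi]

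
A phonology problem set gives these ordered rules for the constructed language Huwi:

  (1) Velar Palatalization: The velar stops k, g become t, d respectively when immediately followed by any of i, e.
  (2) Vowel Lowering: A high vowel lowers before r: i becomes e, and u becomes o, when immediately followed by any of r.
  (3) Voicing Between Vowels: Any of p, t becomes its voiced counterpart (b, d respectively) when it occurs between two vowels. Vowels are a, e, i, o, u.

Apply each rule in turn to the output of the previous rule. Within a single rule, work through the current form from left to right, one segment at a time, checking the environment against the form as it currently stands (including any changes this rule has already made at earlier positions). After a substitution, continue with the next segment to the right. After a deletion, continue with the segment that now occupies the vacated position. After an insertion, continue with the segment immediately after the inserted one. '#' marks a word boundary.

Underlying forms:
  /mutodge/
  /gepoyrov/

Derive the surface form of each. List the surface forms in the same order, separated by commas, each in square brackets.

[mudodde], [deboyrov]

/mutodge/:
  (1) Velar Palatalization: [mutodge] → [mutodde]
  (2) Vowel Lowering: no change — [mutodde]
  (3) Voicing Between Vowels: [mutodde] → [mudodde]
/gepoyrov/:
  (1) Velar Palatalization: [gepoyrov] → [depoyrov]
  (2) Vowel Lowering: no change — [depoyrov]
  (3) Voicing Between Vowels: [depoyrov] → [deboyrov]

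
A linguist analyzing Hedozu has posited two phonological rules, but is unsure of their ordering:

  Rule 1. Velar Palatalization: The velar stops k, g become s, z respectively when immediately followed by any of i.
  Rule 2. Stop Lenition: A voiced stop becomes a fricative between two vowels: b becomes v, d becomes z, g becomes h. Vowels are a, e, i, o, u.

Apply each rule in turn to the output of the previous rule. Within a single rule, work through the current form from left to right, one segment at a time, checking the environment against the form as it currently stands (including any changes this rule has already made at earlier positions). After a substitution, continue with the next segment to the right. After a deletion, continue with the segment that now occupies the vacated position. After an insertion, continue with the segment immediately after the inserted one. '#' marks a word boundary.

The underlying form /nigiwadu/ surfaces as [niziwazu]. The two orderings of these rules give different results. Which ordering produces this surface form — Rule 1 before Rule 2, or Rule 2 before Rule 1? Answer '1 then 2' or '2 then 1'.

Order 1 then 2:
  1 Velar Palatalization: [nigiwadu] → [niziwadu]
  2 Stop Lenition: [niziwadu] → [niziwazu]
  result: [niziwazu]
Order 2 then 1:
  2 Stop Lenition: [nigiwadu] → [nihiwazu]
  1 Velar Palatalization: no change — [nihiwazu]
  result: [nihiwazu]

1 then 2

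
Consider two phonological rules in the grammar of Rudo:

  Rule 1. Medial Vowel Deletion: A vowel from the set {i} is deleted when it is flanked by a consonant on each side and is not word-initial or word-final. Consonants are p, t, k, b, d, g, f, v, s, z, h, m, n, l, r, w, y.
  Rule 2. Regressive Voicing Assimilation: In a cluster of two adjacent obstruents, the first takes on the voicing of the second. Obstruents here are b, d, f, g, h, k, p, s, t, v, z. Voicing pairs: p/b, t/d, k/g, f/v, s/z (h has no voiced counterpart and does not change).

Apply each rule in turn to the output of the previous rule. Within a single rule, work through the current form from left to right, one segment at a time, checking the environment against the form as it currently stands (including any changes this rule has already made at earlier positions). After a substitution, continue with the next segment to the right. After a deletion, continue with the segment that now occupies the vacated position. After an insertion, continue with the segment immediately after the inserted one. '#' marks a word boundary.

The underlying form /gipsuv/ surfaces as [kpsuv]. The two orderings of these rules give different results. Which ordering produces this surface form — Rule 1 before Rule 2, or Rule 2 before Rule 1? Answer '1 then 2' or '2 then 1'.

1 then 2

Order 1 then 2:
  1 Medial Vowel Deletion: [gipsuv] → [gpsuv]
  2 Regressive Voicing Assimilation: [gpsuv] → [kpsuv]
  result: [kpsuv]
Order 2 then 1:
  2 Regressive Voicing Assimilation: no change — [gipsuv]
  1 Medial Vowel Deletion: [gipsuv] → [gpsuv]
  result: [gpsuv]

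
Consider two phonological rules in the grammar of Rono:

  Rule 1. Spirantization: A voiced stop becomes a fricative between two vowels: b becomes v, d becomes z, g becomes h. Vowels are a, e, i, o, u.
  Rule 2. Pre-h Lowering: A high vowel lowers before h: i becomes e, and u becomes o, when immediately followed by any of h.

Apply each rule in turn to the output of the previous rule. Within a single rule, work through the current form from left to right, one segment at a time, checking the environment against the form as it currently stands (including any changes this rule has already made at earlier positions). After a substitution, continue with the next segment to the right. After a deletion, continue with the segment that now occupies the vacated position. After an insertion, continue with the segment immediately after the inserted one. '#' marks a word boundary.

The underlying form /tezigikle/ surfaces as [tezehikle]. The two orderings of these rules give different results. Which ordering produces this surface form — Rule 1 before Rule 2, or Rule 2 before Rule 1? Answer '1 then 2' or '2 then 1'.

Order 1 then 2:
  1 Spirantization: [tezigikle] → [tezihikle]
  2 Pre-h Lowering: [tezihikle] → [tezehikle]
  result: [tezehikle]
Order 2 then 1:
  2 Pre-h Lowering: no change — [tezigikle]
  1 Spirantization: [tezigikle] → [tezihikle]
  result: [tezihikle]

1 then 2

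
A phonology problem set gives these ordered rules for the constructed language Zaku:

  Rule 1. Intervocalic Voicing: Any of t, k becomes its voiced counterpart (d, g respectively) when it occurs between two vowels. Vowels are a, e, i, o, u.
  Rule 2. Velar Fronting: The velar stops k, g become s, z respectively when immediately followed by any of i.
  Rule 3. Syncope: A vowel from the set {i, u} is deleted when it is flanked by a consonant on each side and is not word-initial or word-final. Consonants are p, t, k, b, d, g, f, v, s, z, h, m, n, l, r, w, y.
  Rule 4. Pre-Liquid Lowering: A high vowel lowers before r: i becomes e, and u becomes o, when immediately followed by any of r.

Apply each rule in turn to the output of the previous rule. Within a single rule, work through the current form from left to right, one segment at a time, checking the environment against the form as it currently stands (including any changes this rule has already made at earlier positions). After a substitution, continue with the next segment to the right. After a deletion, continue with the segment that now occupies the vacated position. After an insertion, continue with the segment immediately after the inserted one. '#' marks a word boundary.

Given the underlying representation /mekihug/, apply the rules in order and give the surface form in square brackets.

Rule 1 Intervocalic Voicing: [mekihug] → [megihug]
Rule 2 Velar Fronting: [megihug] → [mezihug]
Rule 3 Syncope: [mezihug] → [mezhg]
Rule 4 Pre-Liquid Lowering: no change — [mezhg]

[mezhg]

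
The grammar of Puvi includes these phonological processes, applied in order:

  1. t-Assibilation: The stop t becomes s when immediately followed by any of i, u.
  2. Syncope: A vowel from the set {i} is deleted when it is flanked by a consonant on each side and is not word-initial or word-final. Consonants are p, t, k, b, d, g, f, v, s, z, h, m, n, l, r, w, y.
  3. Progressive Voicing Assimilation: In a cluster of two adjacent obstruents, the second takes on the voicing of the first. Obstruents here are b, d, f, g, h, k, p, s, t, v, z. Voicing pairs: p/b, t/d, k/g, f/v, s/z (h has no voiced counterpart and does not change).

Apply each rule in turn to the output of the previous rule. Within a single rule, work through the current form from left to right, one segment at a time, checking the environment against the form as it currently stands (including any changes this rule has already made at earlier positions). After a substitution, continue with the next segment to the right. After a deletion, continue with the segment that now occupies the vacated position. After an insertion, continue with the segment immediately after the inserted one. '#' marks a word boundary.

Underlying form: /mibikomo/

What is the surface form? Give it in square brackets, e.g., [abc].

1 t-Assibilation: no change — [mibikomo]
2 Syncope: [mibikomo] → [mbkomo]
3 Progressive Voicing Assimilation: [mbkomo] → [mbgomo]

[mbgomo]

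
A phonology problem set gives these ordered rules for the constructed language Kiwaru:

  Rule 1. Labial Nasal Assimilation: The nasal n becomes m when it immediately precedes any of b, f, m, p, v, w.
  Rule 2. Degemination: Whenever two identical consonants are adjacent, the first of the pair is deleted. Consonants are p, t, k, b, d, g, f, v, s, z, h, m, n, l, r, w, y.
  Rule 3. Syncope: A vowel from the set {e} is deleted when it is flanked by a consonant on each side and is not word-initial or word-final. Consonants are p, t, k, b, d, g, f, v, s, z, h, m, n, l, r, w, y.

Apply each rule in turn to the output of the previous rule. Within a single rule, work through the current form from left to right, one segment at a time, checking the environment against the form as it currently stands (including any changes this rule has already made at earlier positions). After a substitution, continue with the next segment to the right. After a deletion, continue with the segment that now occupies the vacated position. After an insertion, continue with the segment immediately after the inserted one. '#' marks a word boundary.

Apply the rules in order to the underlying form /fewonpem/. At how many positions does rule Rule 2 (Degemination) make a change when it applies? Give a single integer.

0

Rule 1 Labial Nasal Assimilation: [fewonpem] → [fewompem]
Rule 2 Degemination: no change — [fewompem]
Rule 3 Syncope: [fewompem] → [fwompm]
Rule Rule 2 changed 0 position(s).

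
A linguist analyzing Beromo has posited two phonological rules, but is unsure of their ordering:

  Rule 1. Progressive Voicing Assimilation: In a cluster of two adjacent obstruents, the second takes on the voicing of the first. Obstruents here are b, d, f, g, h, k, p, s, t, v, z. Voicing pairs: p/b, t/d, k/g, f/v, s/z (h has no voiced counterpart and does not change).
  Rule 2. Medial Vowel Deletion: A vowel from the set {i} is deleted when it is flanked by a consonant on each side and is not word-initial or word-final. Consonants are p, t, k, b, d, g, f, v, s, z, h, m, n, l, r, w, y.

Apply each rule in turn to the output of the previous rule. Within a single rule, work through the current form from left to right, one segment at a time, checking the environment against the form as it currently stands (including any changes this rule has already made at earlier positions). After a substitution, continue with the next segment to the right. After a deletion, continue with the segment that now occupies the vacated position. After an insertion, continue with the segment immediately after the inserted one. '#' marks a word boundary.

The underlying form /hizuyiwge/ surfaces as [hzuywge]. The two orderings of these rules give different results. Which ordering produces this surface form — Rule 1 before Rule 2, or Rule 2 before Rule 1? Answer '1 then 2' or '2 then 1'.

1 then 2

Order 1 then 2:
  1 Progressive Voicing Assimilation: no change — [hizuyiwge]
  2 Medial Vowel Deletion: [hizuyiwge] → [hzuywge]
  result: [hzuywge]
Order 2 then 1:
  2 Medial Vowel Deletion: [hizuyiwge] → [hzuywge]
  1 Progressive Voicing Assimilation: [hzuywge] → [hsuywge]
  result: [hsuywge]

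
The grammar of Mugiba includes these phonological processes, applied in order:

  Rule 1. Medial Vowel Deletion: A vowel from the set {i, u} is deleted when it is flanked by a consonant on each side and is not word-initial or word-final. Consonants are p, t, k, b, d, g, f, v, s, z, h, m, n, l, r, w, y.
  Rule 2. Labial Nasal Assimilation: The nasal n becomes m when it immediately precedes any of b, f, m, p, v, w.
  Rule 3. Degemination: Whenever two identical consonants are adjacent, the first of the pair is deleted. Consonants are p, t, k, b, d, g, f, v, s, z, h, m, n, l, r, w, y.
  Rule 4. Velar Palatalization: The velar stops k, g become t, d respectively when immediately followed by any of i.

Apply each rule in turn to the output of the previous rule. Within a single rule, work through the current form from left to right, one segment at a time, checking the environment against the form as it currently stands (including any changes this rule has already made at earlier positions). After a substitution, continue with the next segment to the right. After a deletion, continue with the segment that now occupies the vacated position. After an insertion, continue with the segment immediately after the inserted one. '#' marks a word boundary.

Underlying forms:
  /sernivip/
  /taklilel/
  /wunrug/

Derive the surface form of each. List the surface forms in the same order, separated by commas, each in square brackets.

[sermvp], [taklel], [wnrg]

/sernivip/:
  Rule 1 Medial Vowel Deletion: [sernivip] → [sernvp]
  Rule 2 Labial Nasal Assimilation: [sernvp] → [sermvp]
  Rule 3 Degemination: no change — [sermvp]
  Rule 4 Velar Palatalization: no change — [sermvp]
/taklilel/:
  Rule 1 Medial Vowel Deletion: [taklilel] → [takllel]
  Rule 2 Labial Nasal Assimilation: no change — [takllel]
  Rule 3 Degemination: [takllel] → [taklel]
  Rule 4 Velar Palatalization: no change — [taklel]
/wunrug/:
  Rule 1 Medial Vowel Deletion: [wunrug] → [wnrg]
  Rule 2 Labial Nasal Assimilation: no change — [wnrg]
  Rule 3 Degemination: no change — [wnrg]
  Rule 4 Velar Palatalization: no change — [wnrg]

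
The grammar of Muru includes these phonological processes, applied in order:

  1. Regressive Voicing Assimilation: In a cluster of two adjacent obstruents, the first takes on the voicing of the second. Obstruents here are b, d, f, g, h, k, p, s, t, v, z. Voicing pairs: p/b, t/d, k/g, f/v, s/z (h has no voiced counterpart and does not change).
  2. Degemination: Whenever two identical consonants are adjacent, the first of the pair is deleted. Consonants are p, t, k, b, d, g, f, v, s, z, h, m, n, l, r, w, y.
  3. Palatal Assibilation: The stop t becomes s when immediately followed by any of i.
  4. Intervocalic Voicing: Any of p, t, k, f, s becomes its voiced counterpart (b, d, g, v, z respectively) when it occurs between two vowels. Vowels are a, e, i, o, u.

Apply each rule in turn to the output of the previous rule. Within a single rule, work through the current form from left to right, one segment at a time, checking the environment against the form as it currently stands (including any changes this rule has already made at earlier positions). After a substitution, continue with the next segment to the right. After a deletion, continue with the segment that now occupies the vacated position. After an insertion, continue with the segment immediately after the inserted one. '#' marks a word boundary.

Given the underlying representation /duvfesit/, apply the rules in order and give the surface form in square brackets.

[duvezit]

1 Regressive Voicing Assimilation: [duvfesit] → [duffesit]
2 Degemination: [duffesit] → [dufesit]
3 Palatal Assibilation: no change — [dufesit]
4 Intervocalic Voicing: [dufesit] → [duvezit]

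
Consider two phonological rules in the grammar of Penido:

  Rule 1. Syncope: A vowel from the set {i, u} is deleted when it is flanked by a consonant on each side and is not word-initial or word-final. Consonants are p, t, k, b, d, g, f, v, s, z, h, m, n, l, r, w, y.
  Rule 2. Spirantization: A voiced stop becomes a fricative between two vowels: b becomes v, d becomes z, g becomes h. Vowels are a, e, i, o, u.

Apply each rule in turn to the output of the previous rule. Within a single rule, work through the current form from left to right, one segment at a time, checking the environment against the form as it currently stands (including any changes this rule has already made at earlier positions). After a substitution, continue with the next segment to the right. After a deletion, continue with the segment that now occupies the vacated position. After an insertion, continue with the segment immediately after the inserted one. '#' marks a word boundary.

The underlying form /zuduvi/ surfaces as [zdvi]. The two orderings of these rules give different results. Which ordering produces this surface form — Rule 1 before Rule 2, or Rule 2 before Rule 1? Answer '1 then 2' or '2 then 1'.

Order 1 then 2:
  1 Syncope: [zuduvi] → [zdvi]
  2 Spirantization: no change — [zdvi]
  result: [zdvi]
Order 2 then 1:
  2 Spirantization: [zuduvi] → [zuzuvi]
  1 Syncope: [zuzuvi] → [zzvi]
  result: [zzvi]

1 then 2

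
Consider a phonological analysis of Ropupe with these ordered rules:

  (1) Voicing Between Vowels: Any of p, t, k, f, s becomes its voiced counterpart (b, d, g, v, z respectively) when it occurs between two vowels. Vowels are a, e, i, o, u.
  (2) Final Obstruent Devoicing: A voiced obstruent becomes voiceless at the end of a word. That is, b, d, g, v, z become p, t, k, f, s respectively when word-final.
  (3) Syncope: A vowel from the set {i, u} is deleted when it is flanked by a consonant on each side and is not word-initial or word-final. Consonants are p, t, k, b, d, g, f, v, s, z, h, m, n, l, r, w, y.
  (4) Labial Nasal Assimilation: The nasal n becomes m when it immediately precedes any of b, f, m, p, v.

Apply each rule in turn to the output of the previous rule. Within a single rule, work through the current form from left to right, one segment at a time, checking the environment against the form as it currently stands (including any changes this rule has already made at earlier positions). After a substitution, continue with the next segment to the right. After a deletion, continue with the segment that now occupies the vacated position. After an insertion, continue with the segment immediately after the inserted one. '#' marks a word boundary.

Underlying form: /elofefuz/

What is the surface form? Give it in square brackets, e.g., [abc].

[elovevs]

(1) Voicing Between Vowels: [elofefuz] → [elovevuz]
(2) Final Obstruent Devoicing: [elovevuz] → [elovevus]
(3) Syncope: [elovevus] → [elovevs]
(4) Labial Nasal Assimilation: no change — [elovevs]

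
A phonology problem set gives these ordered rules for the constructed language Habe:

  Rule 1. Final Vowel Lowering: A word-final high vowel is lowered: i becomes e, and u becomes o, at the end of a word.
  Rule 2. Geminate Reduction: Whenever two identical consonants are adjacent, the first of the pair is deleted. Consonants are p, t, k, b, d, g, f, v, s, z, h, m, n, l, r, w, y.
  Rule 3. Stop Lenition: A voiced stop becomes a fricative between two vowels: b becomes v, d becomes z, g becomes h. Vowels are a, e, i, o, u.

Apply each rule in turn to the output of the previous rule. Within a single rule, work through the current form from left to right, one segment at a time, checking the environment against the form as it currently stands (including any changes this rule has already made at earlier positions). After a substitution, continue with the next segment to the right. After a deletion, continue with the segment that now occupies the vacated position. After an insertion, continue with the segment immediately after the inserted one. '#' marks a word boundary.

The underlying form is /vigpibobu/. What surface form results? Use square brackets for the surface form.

Rule 1 Final Vowel Lowering: [vigpibobu] → [vigpibobo]
Rule 2 Geminate Reduction: no change — [vigpibobo]
Rule 3 Stop Lenition: [vigpibobo] → [vigpivovo]

[vigpivovo]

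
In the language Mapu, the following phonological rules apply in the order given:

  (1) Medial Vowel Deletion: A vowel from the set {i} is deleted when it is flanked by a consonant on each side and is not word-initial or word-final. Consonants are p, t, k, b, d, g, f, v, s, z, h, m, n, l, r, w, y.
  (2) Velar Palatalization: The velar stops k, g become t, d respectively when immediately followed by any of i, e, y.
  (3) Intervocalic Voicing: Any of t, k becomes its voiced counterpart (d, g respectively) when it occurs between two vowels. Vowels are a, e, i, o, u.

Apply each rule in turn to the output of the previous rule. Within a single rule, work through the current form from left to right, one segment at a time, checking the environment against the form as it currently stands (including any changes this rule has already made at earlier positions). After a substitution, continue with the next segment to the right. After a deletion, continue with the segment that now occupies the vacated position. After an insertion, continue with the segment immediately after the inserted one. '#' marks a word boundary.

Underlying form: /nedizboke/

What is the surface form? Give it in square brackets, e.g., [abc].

[nedzbode]

(1) Medial Vowel Deletion: [nedizboke] → [nedzboke]
(2) Velar Palatalization: [nedzboke] → [nedzbote]
(3) Intervocalic Voicing: [nedzbote] → [nedzbode]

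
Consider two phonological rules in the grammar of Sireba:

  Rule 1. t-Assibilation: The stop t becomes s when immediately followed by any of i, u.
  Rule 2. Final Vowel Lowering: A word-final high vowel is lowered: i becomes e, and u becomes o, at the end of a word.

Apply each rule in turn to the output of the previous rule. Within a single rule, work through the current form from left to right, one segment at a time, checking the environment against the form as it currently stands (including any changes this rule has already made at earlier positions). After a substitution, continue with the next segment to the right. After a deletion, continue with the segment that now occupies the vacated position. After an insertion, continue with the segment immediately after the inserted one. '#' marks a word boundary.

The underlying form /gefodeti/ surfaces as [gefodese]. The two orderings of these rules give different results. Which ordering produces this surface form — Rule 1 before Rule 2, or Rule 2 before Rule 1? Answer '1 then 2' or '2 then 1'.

Order 1 then 2:
  1 t-Assibilation: [gefodeti] → [gefodesi]
  2 Final Vowel Lowering: [gefodesi] → [gefodese]
  result: [gefodese]
Order 2 then 1:
  2 Final Vowel Lowering: [gefodeti] → [gefodete]
  1 t-Assibilation: no change — [gefodete]
  result: [gefodete]

1 then 2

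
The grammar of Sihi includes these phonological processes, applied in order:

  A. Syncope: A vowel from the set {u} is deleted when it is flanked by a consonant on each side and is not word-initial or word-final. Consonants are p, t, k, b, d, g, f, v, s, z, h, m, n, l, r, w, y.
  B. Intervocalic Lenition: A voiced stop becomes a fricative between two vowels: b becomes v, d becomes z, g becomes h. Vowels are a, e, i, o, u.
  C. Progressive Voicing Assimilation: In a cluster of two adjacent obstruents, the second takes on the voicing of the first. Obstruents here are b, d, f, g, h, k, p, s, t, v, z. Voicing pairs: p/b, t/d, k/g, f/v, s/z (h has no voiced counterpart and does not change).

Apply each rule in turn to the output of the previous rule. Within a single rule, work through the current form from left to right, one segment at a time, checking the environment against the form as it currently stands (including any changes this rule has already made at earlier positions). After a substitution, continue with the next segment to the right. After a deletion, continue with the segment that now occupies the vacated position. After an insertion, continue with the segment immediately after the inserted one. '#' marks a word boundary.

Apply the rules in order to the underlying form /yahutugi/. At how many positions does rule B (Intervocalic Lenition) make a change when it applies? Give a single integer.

0

A Syncope: [yahutugi] → [yahtgi]
B Intervocalic Lenition: no change — [yahtgi]
C Progressive Voicing Assimilation: [yahtgi] → [yahtki]
Rule B changed 0 position(s).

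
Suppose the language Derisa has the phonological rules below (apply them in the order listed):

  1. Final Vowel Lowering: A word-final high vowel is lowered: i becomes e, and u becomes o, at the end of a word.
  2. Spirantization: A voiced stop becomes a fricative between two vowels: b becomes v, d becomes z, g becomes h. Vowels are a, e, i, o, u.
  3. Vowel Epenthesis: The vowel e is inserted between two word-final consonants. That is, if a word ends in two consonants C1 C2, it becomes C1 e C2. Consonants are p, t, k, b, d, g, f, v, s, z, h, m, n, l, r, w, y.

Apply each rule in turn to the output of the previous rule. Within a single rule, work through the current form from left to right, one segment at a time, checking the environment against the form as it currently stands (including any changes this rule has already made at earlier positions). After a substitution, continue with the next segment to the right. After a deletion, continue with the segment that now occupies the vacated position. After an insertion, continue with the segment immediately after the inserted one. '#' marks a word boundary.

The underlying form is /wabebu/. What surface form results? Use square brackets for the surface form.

1 Final Vowel Lowering: [wabebu] → [wabebo]
2 Spirantization: [wabebo] → [wavevo]
3 Vowel Epenthesis: no change — [wavevo]

[wavevo]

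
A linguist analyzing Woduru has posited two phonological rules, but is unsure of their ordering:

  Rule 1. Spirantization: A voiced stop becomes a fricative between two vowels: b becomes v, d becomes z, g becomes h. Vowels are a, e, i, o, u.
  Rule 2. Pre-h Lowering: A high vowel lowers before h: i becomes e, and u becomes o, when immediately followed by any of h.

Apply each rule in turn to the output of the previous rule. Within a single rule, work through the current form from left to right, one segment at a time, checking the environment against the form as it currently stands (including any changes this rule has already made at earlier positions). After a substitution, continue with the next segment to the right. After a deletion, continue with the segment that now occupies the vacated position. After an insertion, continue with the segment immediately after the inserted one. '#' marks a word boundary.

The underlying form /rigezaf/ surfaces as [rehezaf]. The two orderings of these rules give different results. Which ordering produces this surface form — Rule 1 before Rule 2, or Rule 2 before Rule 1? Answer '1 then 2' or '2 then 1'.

1 then 2

Order 1 then 2:
  1 Spirantization: [rigezaf] → [rihezaf]
  2 Pre-h Lowering: [rihezaf] → [rehezaf]
  result: [rehezaf]
Order 2 then 1:
  2 Pre-h Lowering: no change — [rigezaf]
  1 Spirantization: [rigezaf] → [rihezaf]
  result: [rihezaf]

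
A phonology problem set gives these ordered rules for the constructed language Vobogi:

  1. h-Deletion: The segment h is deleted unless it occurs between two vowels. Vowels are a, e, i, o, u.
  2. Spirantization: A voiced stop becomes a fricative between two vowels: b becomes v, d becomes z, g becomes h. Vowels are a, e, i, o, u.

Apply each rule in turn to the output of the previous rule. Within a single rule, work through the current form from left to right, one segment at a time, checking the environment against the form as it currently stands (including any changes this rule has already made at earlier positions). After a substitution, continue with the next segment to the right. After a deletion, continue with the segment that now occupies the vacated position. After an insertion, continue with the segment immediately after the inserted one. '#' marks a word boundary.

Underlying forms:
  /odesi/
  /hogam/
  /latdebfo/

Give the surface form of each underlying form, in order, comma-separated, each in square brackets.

/odesi/:
  1 h-Deletion: no change — [odesi]
  2 Spirantization: [odesi] → [ozesi]
/hogam/:
  1 h-Deletion: [hogam] → [ogam]
  2 Spirantization: [ogam] → [oham]
/latdebfo/:
  1 h-Deletion: no change — [latdebfo]
  2 Spirantization: no change — [latdebfo]

[ozesi], [oham], [latdebfo]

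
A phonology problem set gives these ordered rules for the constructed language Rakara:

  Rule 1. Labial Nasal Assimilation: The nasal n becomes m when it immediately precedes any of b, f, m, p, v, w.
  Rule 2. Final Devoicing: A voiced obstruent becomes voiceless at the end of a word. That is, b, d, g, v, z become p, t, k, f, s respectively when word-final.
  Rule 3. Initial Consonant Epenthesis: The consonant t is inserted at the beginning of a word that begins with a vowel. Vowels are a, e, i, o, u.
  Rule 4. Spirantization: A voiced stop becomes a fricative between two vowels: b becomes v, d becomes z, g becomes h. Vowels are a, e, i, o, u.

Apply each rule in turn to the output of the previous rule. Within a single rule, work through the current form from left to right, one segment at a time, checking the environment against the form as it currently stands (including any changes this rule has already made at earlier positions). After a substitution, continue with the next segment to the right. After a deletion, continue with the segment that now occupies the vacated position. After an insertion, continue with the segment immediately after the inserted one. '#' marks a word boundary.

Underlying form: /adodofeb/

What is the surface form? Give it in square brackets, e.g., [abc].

Rule 1 Labial Nasal Assimilation: no change — [adodofeb]
Rule 2 Final Devoicing: [adodofeb] → [adodofep]
Rule 3 Initial Consonant Epenthesis: [adodofep] → [tadodofep]
Rule 4 Spirantization: [tadodofep] → [tazozofep]

[tazozofep]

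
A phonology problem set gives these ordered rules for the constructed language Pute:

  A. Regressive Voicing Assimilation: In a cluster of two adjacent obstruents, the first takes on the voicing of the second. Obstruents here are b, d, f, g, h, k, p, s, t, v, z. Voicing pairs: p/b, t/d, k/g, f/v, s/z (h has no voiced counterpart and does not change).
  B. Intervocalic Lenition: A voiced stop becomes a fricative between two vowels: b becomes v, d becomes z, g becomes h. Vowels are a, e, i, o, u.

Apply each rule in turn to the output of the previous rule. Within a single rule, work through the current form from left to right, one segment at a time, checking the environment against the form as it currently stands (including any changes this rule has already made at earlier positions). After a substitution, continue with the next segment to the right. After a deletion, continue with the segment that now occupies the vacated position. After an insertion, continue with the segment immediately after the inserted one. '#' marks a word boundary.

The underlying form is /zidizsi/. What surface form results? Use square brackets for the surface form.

A Regressive Voicing Assimilation: [zidizsi] → [zidissi]
B Intervocalic Lenition: [zidissi] → [zizissi]

[zizissi]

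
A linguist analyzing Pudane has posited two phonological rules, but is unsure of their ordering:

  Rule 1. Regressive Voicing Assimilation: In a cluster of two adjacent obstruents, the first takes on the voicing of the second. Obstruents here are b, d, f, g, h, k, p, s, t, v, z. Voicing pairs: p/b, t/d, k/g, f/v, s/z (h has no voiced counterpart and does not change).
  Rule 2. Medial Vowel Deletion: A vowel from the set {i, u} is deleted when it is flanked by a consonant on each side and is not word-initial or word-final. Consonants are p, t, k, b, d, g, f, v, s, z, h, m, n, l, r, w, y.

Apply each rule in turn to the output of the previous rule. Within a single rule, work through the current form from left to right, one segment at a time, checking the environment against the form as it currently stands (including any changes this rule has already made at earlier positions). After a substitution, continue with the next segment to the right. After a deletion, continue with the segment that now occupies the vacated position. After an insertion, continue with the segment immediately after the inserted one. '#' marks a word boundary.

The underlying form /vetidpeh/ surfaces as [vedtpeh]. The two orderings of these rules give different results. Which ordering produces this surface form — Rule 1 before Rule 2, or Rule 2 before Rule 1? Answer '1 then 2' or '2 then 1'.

2 then 1

Order 1 then 2:
  1 Regressive Voicing Assimilation: [vetidpeh] → [vetitpeh]
  2 Medial Vowel Deletion: [vetitpeh] → [vettpeh]
  result: [vettpeh]
Order 2 then 1:
  2 Medial Vowel Deletion: [vetidpeh] → [vetdpeh]
  1 Regressive Voicing Assimilation: [vetdpeh] → [vedtpeh]
  result: [vedtpeh]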